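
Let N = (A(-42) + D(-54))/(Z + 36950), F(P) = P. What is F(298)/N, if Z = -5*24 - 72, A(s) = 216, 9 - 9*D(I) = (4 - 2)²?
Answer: 98584956/1949 ≈ 50582.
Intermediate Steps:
D(I) = 5/9 (D(I) = 1 - (4 - 2)²/9 = 1 - ⅑*2² = 1 - ⅑*4 = 1 - 4/9 = 5/9)
Z = -192 (Z = -120 - 72 = -192)
N = 1949/330822 (N = (216 + 5/9)/(-192 + 36950) = (1949/9)/36758 = (1949/9)*(1/36758) = 1949/330822 ≈ 0.0058914)
F(298)/N = 298/(1949/330822) = 298*(330822/1949) = 98584956/1949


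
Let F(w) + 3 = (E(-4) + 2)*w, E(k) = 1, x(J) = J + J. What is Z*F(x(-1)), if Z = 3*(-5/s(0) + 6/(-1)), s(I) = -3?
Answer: 117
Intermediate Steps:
x(J) = 2*J
F(w) = -3 + 3*w (F(w) = -3 + (1 + 2)*w = -3 + 3*w)
Z = -13 (Z = 3*(-5/(-3) + 6/(-1)) = 3*(-5*(-⅓) + 6*(-1)) = 3*(5/3 - 6) = 3*(-13/3) = -13)
Z*F(x(-1)) = -13*(-3 + 3*(2*(-1))) = -13*(-3 + 3*(-2)) = -13*(-3 - 6) = -13*(-9) = 117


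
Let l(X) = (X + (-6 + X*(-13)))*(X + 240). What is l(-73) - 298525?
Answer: -153235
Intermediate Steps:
l(X) = (-6 - 12*X)*(240 + X) (l(X) = (X + (-6 - 13*X))*(240 + X) = (-6 - 12*X)*(240 + X))
l(-73) - 298525 = (-1440 - 2886*(-73) - 12*(-73)**2) - 298525 = (-1440 + 210678 - 12*5329) - 298525 = (-1440 + 210678 - 63948) - 298525 = 145290 - 298525 = -153235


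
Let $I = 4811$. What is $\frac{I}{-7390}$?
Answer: $- \frac{4811}{7390} \approx -0.65102$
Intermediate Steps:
$\frac{I}{-7390} = \frac{4811}{-7390} = 4811 \left(- \frac{1}{7390}\right) = - \frac{4811}{7390}$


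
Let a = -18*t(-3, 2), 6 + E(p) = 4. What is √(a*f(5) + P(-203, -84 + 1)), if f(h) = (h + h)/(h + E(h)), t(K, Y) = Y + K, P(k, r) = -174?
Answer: I*√114 ≈ 10.677*I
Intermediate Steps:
E(p) = -2 (E(p) = -6 + 4 = -2)
t(K, Y) = K + Y
f(h) = 2*h/(-2 + h) (f(h) = (h + h)/(h - 2) = (2*h)/(-2 + h) = 2*h/(-2 + h))
a = 18 (a = -18*(-3 + 2) = -18*(-1) = 18)
√(a*f(5) + P(-203, -84 + 1)) = √(18*(2*5/(-2 + 5)) - 174) = √(18*(2*5/3) - 174) = √(18*(2*5*(⅓)) - 174) = √(18*(10/3) - 174) = √(60 - 174) = √(-114) = I*√114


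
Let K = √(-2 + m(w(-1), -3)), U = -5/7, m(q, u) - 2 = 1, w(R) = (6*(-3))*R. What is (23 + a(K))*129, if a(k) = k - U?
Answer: 22317/7 ≈ 3188.1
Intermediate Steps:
w(R) = -18*R
m(q, u) = 3 (m(q, u) = 2 + 1 = 3)
U = -5/7 (U = -5*⅐ = -5/7 ≈ -0.71429)
K = 1 (K = √(-2 + 3) = √1 = 1)
a(k) = 5/7 + k (a(k) = k - 1*(-5/7) = k + 5/7 = 5/7 + k)
(23 + a(K))*129 = (23 + (5/7 + 1))*129 = (23 + 12/7)*129 = (173/7)*129 = 22317/7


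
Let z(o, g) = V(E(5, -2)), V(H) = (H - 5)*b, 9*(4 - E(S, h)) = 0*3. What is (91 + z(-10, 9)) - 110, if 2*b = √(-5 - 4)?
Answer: -19 - 3*I/2 ≈ -19.0 - 1.5*I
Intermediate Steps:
b = 3*I/2 (b = √(-5 - 4)/2 = √(-9)/2 = (3*I)/2 = 3*I/2 ≈ 1.5*I)
E(S, h) = 4 (E(S, h) = 4 - 0*3 = 4 - ⅑*0 = 4 + 0 = 4)
V(H) = 3*I*(-5 + H)/2 (V(H) = (H - 5)*(3*I/2) = (-5 + H)*(3*I/2) = 3*I*(-5 + H)/2)
z(o, g) = -3*I/2 (z(o, g) = 3*I*(-5 + 4)/2 = (3/2)*I*(-1) = -3*I/2)
(91 + z(-10, 9)) - 110 = (91 - 3*I/2) - 110 = -19 - 3*I/2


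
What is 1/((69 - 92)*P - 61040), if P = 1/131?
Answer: -131/7996263 ≈ -1.6383e-5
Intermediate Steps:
P = 1/131 ≈ 0.0076336
1/((69 - 92)*P - 61040) = 1/((69 - 92)*(1/131) - 61040) = 1/(-23*1/131 - 61040) = 1/(-23/131 - 61040) = 1/(-7996263/131) = -131/7996263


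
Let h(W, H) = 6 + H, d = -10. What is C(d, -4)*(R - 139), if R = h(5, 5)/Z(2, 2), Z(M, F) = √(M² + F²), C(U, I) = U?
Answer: 1390 - 55*√2/2 ≈ 1351.1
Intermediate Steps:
Z(M, F) = √(F² + M²)
R = 11*√2/4 (R = (6 + 5)/(√(2² + 2²)) = 11/(√(4 + 4)) = 11/(√8) = 11/((2*√2)) = 11*(√2/4) = 11*√2/4 ≈ 3.8891)
C(d, -4)*(R - 139) = -10*(11*√2/4 - 139) = -10*(-139 + 11*√2/4) = 1390 - 55*√2/2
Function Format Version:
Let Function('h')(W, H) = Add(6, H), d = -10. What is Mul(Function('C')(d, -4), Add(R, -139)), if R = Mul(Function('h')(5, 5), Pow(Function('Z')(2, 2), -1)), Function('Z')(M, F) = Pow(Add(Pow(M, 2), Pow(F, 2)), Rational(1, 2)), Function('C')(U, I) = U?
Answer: Add(1390, Mul(Rational(-55, 2), Pow(2, Rational(1, 2)))) ≈ 1351.1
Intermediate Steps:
Function('Z')(M, F) = Pow(Add(Pow(F, 2), Pow(M, 2)), Rational(1, 2))
R = Mul(Rational(11, 4), Pow(2, Rational(1, 2))) (R = Mul(Add(6, 5), Pow(Pow(Add(Pow(2, 2), Pow(2, 2)), Rational(1, 2)), -1)) = Mul(11, Pow(Pow(Add(4, 4), Rational(1, 2)), -1)) = Mul(11, Pow(Pow(8, Rational(1, 2)), -1)) = Mul(11, Pow(Mul(2, Pow(2, Rational(1, 2))), -1)) = Mul(11, Mul(Rational(1, 4), Pow(2, Rational(1, 2)))) = Mul(Rational(11, 4), Pow(2, Rational(1, 2))) ≈ 3.8891)
Mul(Function('C')(d, -4), Add(R, -139)) = Mul(-10, Add(Mul(Rational(11, 4), Pow(2, Rational(1, 2))), -139)) = Mul(-10, Add(-139, Mul(Rational(11, 4), Pow(2, Rational(1, 2))))) = Add(1390, Mul(Rational(-55, 2), Pow(2, Rational(1, 2))))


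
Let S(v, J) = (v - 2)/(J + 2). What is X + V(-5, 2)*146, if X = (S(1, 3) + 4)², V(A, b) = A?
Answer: -17889/25 ≈ -715.56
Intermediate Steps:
S(v, J) = (-2 + v)/(2 + J)
X = 361/25 (X = ((-2 + 1)/(2 + 3) + 4)² = (-1/5 + 4)² = ((⅕)*(-1) + 4)² = (-⅕ + 4)² = (19/5)² = 361/25 ≈ 14.440)
X + V(-5, 2)*146 = 361/25 - 5*146 = 361/25 - 730 = -17889/25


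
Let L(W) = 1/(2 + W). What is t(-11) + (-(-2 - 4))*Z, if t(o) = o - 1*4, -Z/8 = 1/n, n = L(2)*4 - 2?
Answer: 33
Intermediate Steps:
n = -1 (n = 4/(2 + 2) - 2 = 4/4 - 2 = (¼)*4 - 2 = 1 - 2 = -1)
Z = 8 (Z = -8/(-1) = -8*(-1) = 8)
t(o) = -4 + o (t(o) = o - 4 = -4 + o)
t(-11) + (-(-2 - 4))*Z = (-4 - 11) - (-2 - 4)*8 = -15 - 1*(-6)*8 = -15 + 6*8 = -15 + 48 = 33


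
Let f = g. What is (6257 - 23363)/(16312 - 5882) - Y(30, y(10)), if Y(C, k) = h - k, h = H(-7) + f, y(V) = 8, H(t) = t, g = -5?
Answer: 95747/5215 ≈ 18.360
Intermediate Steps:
f = -5
h = -12 (h = -7 - 5 = -12)
Y(C, k) = -12 - k
(6257 - 23363)/(16312 - 5882) - Y(30, y(10)) = (6257 - 23363)/(16312 - 5882) - (-12 - 1*8) = -17106/10430 - (-12 - 8) = -17106*1/10430 - 1*(-20) = -8553/5215 + 20 = 95747/5215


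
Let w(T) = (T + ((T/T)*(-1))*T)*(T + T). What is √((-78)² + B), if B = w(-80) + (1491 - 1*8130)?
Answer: I*√555 ≈ 23.558*I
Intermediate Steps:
w(T) = 0 (w(T) = (T + (1*(-1))*T)*(2*T) = (T - T)*(2*T) = 0*(2*T) = 0)
B = -6639 (B = 0 + (1491 - 1*8130) = 0 + (1491 - 8130) = 0 - 6639 = -6639)
√((-78)² + B) = √((-78)² - 6639) = √(6084 - 6639) = √(-555) = I*√555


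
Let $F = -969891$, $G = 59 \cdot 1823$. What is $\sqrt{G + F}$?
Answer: $i \sqrt{862334} \approx 928.62 i$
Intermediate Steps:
$G = 107557$
$\sqrt{G + F} = \sqrt{107557 - 969891} = \sqrt{-862334} = i \sqrt{862334}$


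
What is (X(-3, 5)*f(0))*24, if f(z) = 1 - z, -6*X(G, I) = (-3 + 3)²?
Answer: 0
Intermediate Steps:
X(G, I) = 0 (X(G, I) = -(-3 + 3)²/6 = -⅙*0² = -⅙*0 = 0)
(X(-3, 5)*f(0))*24 = (0*(1 - 1*0))*24 = (0*(1 + 0))*24 = (0*1)*24 = 0*24 = 0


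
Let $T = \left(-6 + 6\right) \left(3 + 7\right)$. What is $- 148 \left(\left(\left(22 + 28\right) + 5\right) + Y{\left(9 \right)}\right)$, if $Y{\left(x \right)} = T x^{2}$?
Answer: $-8140$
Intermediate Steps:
$T = 0$ ($T = 0 \cdot 10 = 0$)
$Y{\left(x \right)} = 0$ ($Y{\left(x \right)} = 0 x^{2} = 0$)
$- 148 \left(\left(\left(22 + 28\right) + 5\right) + Y{\left(9 \right)}\right) = - 148 \left(\left(\left(22 + 28\right) + 5\right) + 0\right) = - 148 \left(\left(50 + 5\right) + 0\right) = - 148 \left(55 + 0\right) = \left(-148\right) 55 = -8140$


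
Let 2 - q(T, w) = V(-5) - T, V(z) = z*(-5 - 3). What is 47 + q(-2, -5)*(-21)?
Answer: 887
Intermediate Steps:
V(z) = -8*z (V(z) = z*(-8) = -8*z)
q(T, w) = -38 + T (q(T, w) = 2 - (-8*(-5) - T) = 2 - (40 - T) = 2 + (-40 + T) = -38 + T)
47 + q(-2, -5)*(-21) = 47 + (-38 - 2)*(-21) = 47 - 40*(-21) = 47 + 840 = 887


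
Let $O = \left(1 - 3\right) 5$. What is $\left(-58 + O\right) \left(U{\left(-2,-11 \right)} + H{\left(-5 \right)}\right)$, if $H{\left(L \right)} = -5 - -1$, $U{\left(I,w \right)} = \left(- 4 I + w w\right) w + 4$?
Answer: $96492$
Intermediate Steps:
$U{\left(I,w \right)} = 4 + w \left(w^{2} - 4 I\right)$ ($U{\left(I,w \right)} = \left(- 4 I + w^{2}\right) w + 4 = \left(w^{2} - 4 I\right) w + 4 = w \left(w^{2} - 4 I\right) + 4 = 4 + w \left(w^{2} - 4 I\right)$)
$H{\left(L \right)} = -4$ ($H{\left(L \right)} = -5 + 1 = -4$)
$O = -10$ ($O = \left(-2\right) 5 = -10$)
$\left(-58 + O\right) \left(U{\left(-2,-11 \right)} + H{\left(-5 \right)}\right) = \left(-58 - 10\right) \left(\left(4 + \left(-11\right)^{3} - \left(-8\right) \left(-11\right)\right) - 4\right) = - 68 \left(\left(4 - 1331 - 88\right) - 4\right) = - 68 \left(-1415 - 4\right) = \left(-68\right) \left(-1419\right) = 96492$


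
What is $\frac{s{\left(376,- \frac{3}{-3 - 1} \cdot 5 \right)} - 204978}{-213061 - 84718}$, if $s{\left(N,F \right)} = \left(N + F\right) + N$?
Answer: $\frac{816889}{1191116} \approx 0.68582$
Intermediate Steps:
$s{\left(N,F \right)} = F + 2 N$ ($s{\left(N,F \right)} = \left(F + N\right) + N = F + 2 N$)
$\frac{s{\left(376,- \frac{3}{-3 - 1} \cdot 5 \right)} - 204978}{-213061 - 84718} = \frac{\left(- \frac{3}{-3 - 1} \cdot 5 + 2 \cdot 376\right) - 204978}{-213061 - 84718} = \frac{\left(- \frac{3}{-4} \cdot 5 + 752\right) - 204978}{-297779} = \left(\left(\left(-3\right) \left(- \frac{1}{4}\right) 5 + 752\right) - 204978\right) \left(- \frac{1}{297779}\right) = \left(\left(\frac{3}{4} \cdot 5 + 752\right) - 204978\right) \left(- \frac{1}{297779}\right) = \left(\left(\frac{15}{4} + 752\right) - 204978\right) \left(- \frac{1}{297779}\right) = \left(\frac{3023}{4} - 204978\right) \left(- \frac{1}{297779}\right) = \left(- \frac{816889}{4}\right) \left(- \frac{1}{297779}\right) = \frac{816889}{1191116}$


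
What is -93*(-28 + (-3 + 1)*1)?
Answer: 2790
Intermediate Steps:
-93*(-28 + (-3 + 1)*1) = -93*(-28 - 2*1) = -93*(-28 - 2) = -93*(-30) = 2790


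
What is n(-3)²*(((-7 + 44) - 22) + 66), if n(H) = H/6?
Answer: 81/4 ≈ 20.250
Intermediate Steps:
n(H) = H/6 (n(H) = H*(⅙) = H/6)
n(-3)²*(((-7 + 44) - 22) + 66) = ((⅙)*(-3))²*(((-7 + 44) - 22) + 66) = (-½)²*((37 - 22) + 66) = (15 + 66)/4 = (¼)*81 = 81/4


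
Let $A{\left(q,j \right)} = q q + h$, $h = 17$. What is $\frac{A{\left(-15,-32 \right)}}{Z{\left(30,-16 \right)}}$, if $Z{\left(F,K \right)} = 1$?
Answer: $242$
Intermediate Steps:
$A{\left(q,j \right)} = 17 + q^{2}$ ($A{\left(q,j \right)} = q q + 17 = q^{2} + 17 = 17 + q^{2}$)
$\frac{A{\left(-15,-32 \right)}}{Z{\left(30,-16 \right)}} = \frac{17 + \left(-15\right)^{2}}{1} = \left(17 + 225\right) 1 = 242 \cdot 1 = 242$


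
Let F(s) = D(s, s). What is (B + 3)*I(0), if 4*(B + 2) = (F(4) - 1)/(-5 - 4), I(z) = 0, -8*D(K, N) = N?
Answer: 0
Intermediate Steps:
D(K, N) = -N/8
F(s) = -s/8
B = -47/24 (B = -2 + ((-⅛*4 - 1)/(-5 - 4))/4 = -2 + ((-½ - 1)/(-9))/4 = -2 + (-3/2*(-⅑))/4 = -2 + (¼)*(⅙) = -2 + 1/24 = -47/24 ≈ -1.9583)
(B + 3)*I(0) = (-47/24 + 3)*0 = (25/24)*0 = 0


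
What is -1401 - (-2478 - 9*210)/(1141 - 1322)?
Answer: -257949/181 ≈ -1425.1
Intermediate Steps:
-1401 - (-2478 - 9*210)/(1141 - 1322) = -1401 - (-2478 - 1890)/(-181) = -1401 - (-4368)*(-1)/181 = -1401 - 1*4368/181 = -1401 - 4368/181 = -257949/181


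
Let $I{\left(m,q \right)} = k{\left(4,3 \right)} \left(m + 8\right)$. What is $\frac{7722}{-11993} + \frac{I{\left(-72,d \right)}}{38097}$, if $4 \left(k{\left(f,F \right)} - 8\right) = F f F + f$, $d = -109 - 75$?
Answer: $- \frac{34222330}{50766369} \approx -0.67411$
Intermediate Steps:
$d = -184$
$k{\left(f,F \right)} = 8 + \frac{f}{4} + \frac{f F^{2}}{4}$ ($k{\left(f,F \right)} = 8 + \frac{F f F + f}{4} = 8 + \frac{f F^{2} + f}{4} = 8 + \frac{f + f F^{2}}{4} = 8 + \left(\frac{f}{4} + \frac{f F^{2}}{4}\right) = 8 + \frac{f}{4} + \frac{f F^{2}}{4}$)
$I{\left(m,q \right)} = 144 + 18 m$ ($I{\left(m,q \right)} = \left(8 + \frac{1}{4} \cdot 4 + \frac{1}{4} \cdot 4 \cdot 3^{2}\right) \left(m + 8\right) = \left(8 + 1 + \frac{1}{4} \cdot 4 \cdot 9\right) \left(8 + m\right) = \left(8 + 1 + 9\right) \left(8 + m\right) = 18 \left(8 + m\right) = 144 + 18 m$)
$\frac{7722}{-11993} + \frac{I{\left(-72,d \right)}}{38097} = \frac{7722}{-11993} + \frac{144 + 18 \left(-72\right)}{38097} = 7722 \left(- \frac{1}{11993}\right) + \left(144 - 1296\right) \frac{1}{38097} = - \frac{7722}{11993} - \frac{128}{4233} = - \frac{34222330}{50766369}$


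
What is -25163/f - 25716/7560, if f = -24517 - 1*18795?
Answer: -38482463/13643280 ≈ -2.8206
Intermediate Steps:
f = -43312 (f = -24517 - 18795 = -43312)
-25163/f - 25716/7560 = -25163/(-43312) - 25716/7560 = -25163*(-1/43312) - 25716*1/7560 = 25163/43312 - 2143/630 = -38482463/13643280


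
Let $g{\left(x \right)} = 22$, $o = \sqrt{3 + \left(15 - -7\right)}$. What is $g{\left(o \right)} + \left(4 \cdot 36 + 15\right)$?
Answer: $181$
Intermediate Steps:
$o = 5$ ($o = \sqrt{3 + \left(15 + 7\right)} = \sqrt{3 + 22} = \sqrt{25} = 5$)
$g{\left(o \right)} + \left(4 \cdot 36 + 15\right) = 22 + \left(4 \cdot 36 + 15\right) = 22 + \left(144 + 15\right) = 22 + 159 = 181$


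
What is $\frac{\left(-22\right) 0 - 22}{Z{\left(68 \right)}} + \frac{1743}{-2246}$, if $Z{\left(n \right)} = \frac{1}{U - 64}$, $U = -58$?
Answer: $\frac{6026521}{2246} \approx 2683.2$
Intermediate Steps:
$Z{\left(n \right)} = - \frac{1}{122}$ ($Z{\left(n \right)} = \frac{1}{-58 - 64} = \frac{1}{-122} = - \frac{1}{122}$)
$\frac{\left(-22\right) 0 - 22}{Z{\left(68 \right)}} + \frac{1743}{-2246} = \frac{\left(-22\right) 0 - 22}{- \frac{1}{122}} + \frac{1743}{-2246} = \left(0 - 22\right) \left(-122\right) + 1743 \left(- \frac{1}{2246}\right) = \left(-22\right) \left(-122\right) - \frac{1743}{2246} = 2684 - \frac{1743}{2246} = \frac{6026521}{2246}$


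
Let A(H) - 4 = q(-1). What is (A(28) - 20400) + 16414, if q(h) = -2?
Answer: -3984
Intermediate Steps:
A(H) = 2 (A(H) = 4 - 2 = 2)
(A(28) - 20400) + 16414 = (2 - 20400) + 16414 = -20398 + 16414 = -3984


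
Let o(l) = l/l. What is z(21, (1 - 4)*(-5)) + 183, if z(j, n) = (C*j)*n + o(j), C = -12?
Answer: -3596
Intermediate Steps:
o(l) = 1
z(j, n) = 1 - 12*j*n (z(j, n) = (-12*j)*n + 1 = -12*j*n + 1 = 1 - 12*j*n)
z(21, (1 - 4)*(-5)) + 183 = (1 - 12*21*(1 - 4)*(-5)) + 183 = (1 - 12*21*(-3*(-5))) + 183 = (1 - 12*21*15) + 183 = (1 - 3780) + 183 = -3779 + 183 = -3596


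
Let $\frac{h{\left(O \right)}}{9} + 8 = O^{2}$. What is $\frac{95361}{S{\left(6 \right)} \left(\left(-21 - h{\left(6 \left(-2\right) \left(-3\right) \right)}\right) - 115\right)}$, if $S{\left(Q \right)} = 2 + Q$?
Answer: $- \frac{95361}{93824} \approx -1.0164$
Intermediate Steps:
$h{\left(O \right)} = -72 + 9 O^{2}$
$\frac{95361}{S{\left(6 \right)} \left(\left(-21 - h{\left(6 \left(-2\right) \left(-3\right) \right)}\right) - 115\right)} = \frac{95361}{\left(2 + 6\right) \left(\left(-21 - \left(-72 + 9 \left(6 \left(-2\right) \left(-3\right)\right)^{2}\right)\right) - 115\right)} = \frac{95361}{8 \left(\left(-21 - \left(-72 + 9 \left(\left(-12\right) \left(-3\right)\right)^{2}\right)\right) - 115\right)} = \frac{95361}{8 \left(\left(-21 - \left(-72 + 9 \cdot 36^{2}\right)\right) - 115\right)} = \frac{95361}{8 \left(\left(-21 - \left(-72 + 9 \cdot 1296\right)\right) - 115\right)} = \frac{95361}{8 \left(\left(-21 - \left(-72 + 11664\right)\right) - 115\right)} = \frac{95361}{8 \left(\left(-21 - 11592\right) - 115\right)} = \frac{95361}{8 \left(-11613 - 115\right)} = \frac{95361}{8 \left(-11728\right)} = \frac{95361}{-93824} = 95361 \left(- \frac{1}{93824}\right) = - \frac{95361}{93824}$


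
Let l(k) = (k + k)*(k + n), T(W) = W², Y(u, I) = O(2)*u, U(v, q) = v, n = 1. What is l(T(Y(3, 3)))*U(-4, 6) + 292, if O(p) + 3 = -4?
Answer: -1559084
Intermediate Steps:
O(p) = -7 (O(p) = -3 - 4 = -7)
Y(u, I) = -7*u
l(k) = 2*k*(1 + k) (l(k) = (k + k)*(k + 1) = (2*k)*(1 + k) = 2*k*(1 + k))
l(T(Y(3, 3)))*U(-4, 6) + 292 = (2*(-7*3)²*(1 + (-7*3)²))*(-4) + 292 = (2*(-21)²*(1 + (-21)²))*(-4) + 292 = (2*441*(1 + 441))*(-4) + 292 = (2*441*442)*(-4) + 292 = 389844*(-4) + 292 = -1559376 + 292 = -1559084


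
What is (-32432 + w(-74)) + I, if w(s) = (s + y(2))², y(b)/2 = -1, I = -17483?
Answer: -44139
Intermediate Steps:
y(b) = -2 (y(b) = 2*(-1) = -2)
w(s) = (-2 + s)² (w(s) = (s - 2)² = (-2 + s)²)
(-32432 + w(-74)) + I = (-32432 + (-2 - 74)²) - 17483 = (-32432 + (-76)²) - 17483 = (-32432 + 5776) - 17483 = -26656 - 17483 = -44139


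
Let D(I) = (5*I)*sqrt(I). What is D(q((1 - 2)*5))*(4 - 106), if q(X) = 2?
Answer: -1020*sqrt(2) ≈ -1442.5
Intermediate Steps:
D(I) = 5*I**(3/2)
D(q((1 - 2)*5))*(4 - 106) = (5*2**(3/2))*(4 - 106) = (5*(2*sqrt(2)))*(-102) = (10*sqrt(2))*(-102) = -1020*sqrt(2)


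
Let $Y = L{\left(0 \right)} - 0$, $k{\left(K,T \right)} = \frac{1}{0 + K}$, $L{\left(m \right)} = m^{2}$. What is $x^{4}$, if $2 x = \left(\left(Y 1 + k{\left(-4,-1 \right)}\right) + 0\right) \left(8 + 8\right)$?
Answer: $16$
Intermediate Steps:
$k{\left(K,T \right)} = \frac{1}{K}$
$Y = 0$ ($Y = 0^{2} - 0 = 0 + 0 = 0$)
$x = -2$ ($x = \frac{\left(\left(0 \cdot 1 + \frac{1}{-4}\right) + 0\right) \left(8 + 8\right)}{2} = \frac{\left(\left(0 - \frac{1}{4}\right) + 0\right) 16}{2} = \frac{\left(- \frac{1}{4} + 0\right) 16}{2} = \frac{\left(- \frac{1}{4}\right) 16}{2} = \frac{1}{2} \left(-4\right) = -2$)
$x^{4} = \left(-2\right)^{4} = 16$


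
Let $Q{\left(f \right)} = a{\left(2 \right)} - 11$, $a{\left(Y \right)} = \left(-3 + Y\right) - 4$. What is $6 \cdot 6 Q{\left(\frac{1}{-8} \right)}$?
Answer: $-576$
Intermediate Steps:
$a{\left(Y \right)} = -7 + Y$
$Q{\left(f \right)} = -16$ ($Q{\left(f \right)} = \left(-7 + 2\right) - 11 = -5 - 11 = -16$)
$6 \cdot 6 Q{\left(\frac{1}{-8} \right)} = 6 \cdot 6 \left(-16\right) = 36 \left(-16\right) = -576$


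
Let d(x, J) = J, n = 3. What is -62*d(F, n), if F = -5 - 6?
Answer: -186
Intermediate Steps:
F = -11
-62*d(F, n) = -62*3 = -186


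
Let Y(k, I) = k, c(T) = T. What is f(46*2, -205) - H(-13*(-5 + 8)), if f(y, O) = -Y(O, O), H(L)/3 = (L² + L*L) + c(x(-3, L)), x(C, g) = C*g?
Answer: -9272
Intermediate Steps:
H(L) = -9*L + 6*L² (H(L) = 3*((L² + L*L) - 3*L) = 3*((L² + L²) - 3*L) = 3*(2*L² - 3*L) = 3*(-3*L + 2*L²) = -9*L + 6*L²)
f(y, O) = -O
f(46*2, -205) - H(-13*(-5 + 8)) = -1*(-205) - 3*(-13*(-5 + 8))*(-3 + 2*(-13*(-5 + 8))) = 205 - 3*(-13*3)*(-3 + 2*(-13*3)) = 205 - 3*(-39)*(-3 + 2*(-39)) = 205 - 3*(-39)*(-3 - 78) = 205 - 3*(-39)*(-81) = 205 - 1*9477 = 205 - 9477 = -9272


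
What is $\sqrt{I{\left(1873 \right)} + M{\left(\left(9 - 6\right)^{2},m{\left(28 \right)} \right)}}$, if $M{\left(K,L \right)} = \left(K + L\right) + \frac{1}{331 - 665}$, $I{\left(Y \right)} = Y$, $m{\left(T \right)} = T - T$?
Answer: $\frac{3 \sqrt{23327562}}{334} \approx 43.382$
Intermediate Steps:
$m{\left(T \right)} = 0$
$M{\left(K,L \right)} = - \frac{1}{334} + K + L$ ($M{\left(K,L \right)} = \left(K + L\right) + \frac{1}{-334} = \left(K + L\right) - \frac{1}{334} = - \frac{1}{334} + K + L$)
$\sqrt{I{\left(1873 \right)} + M{\left(\left(9 - 6\right)^{2},m{\left(28 \right)} \right)}} = \sqrt{1873 + \left(- \frac{1}{334} + \left(9 - 6\right)^{2} + 0\right)} = \sqrt{1873 + \left(- \frac{1}{334} + 3^{2} + 0\right)} = \sqrt{1873 + \left(- \frac{1}{334} + 9 + 0\right)} = \sqrt{1873 + \frac{3005}{334}} = \sqrt{\frac{628587}{334}} = \frac{3 \sqrt{23327562}}{334}$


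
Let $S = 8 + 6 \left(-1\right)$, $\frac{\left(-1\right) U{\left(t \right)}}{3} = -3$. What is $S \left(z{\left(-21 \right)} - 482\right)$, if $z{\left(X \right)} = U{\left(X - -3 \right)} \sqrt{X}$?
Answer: $-964 + 18 i \sqrt{21} \approx -964.0 + 82.486 i$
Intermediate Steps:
$U{\left(t \right)} = 9$ ($U{\left(t \right)} = \left(-3\right) \left(-3\right) = 9$)
$S = 2$ ($S = 8 - 6 = 2$)
$z{\left(X \right)} = 9 \sqrt{X}$
$S \left(z{\left(-21 \right)} - 482\right) = 2 \left(9 \sqrt{-21} - 482\right) = 2 \left(9 i \sqrt{21} - 482\right) = 2 \left(-482 + 9 i \sqrt{21}\right) = -964 + 18 i \sqrt{21}$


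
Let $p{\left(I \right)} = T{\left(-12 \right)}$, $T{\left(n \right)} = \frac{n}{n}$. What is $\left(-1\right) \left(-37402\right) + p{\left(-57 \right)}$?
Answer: $37403$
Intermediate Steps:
$T{\left(n \right)} = 1$
$p{\left(I \right)} = 1$
$\left(-1\right) \left(-37402\right) + p{\left(-57 \right)} = \left(-1\right) \left(-37402\right) + 1 = 37402 + 1 = 37403$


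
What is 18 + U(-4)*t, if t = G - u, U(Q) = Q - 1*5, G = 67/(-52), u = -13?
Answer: -4545/52 ≈ -87.404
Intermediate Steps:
G = -67/52 (G = 67*(-1/52) = -67/52 ≈ -1.2885)
U(Q) = -5 + Q (U(Q) = Q - 5 = -5 + Q)
t = 609/52 (t = -67/52 - 1*(-13) = -67/52 + 13 = 609/52 ≈ 11.712)
18 + U(-4)*t = 18 + (-5 - 4)*(609/52) = 18 - 9*609/52 = 18 - 5481/52 = -4545/52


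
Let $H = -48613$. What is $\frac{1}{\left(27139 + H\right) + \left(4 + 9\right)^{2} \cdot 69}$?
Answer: $- \frac{1}{9813} \approx -0.00010191$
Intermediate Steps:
$\frac{1}{\left(27139 + H\right) + \left(4 + 9\right)^{2} \cdot 69} = \frac{1}{\left(27139 - 48613\right) + \left(4 + 9\right)^{2} \cdot 69} = \frac{1}{-21474 + 13^{2} \cdot 69} = \frac{1}{-21474 + 169 \cdot 69} = \frac{1}{-21474 + 11661} = \frac{1}{-9813} = - \frac{1}{9813}$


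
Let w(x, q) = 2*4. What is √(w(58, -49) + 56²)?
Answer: 2*√786 ≈ 56.071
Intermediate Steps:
w(x, q) = 8
√(w(58, -49) + 56²) = √(8 + 56²) = √(8 + 3136) = √3144 = 2*√786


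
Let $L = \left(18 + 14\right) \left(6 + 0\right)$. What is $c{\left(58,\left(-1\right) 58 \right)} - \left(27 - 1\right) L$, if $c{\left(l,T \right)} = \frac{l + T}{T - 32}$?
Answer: $-4992$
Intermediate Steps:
$L = 192$ ($L = 32 \cdot 6 = 192$)
$c{\left(l,T \right)} = \frac{T + l}{-32 + T}$
$c{\left(58,\left(-1\right) 58 \right)} - \left(27 - 1\right) L = \frac{\left(-1\right) 58 + 58}{-32 - 58} - \left(27 - 1\right) 192 = \frac{-58 + 58}{-32 - 58} - 26 \cdot 192 = \frac{1}{-90} \cdot 0 - 4992 = \left(- \frac{1}{90}\right) 0 - 4992 = 0 - 4992 = -4992$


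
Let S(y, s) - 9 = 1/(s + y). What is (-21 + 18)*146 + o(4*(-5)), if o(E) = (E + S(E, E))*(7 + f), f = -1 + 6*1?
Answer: -5703/10 ≈ -570.30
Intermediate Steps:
f = 5 (f = -1 + 6 = 5)
S(y, s) = 9 + 1/(s + y)
o(E) = 12*E + 6*(1 + 18*E)/E (o(E) = (E + (1 + 9*E + 9*E)/(E + E))*(7 + 5) = (E + (1 + 18*E)/((2*E)))*12 = (E + (1/(2*E))*(1 + 18*E))*12 = (E + (1 + 18*E)/(2*E))*12 = 12*E + 6*(1 + 18*E)/E)
(-21 + 18)*146 + o(4*(-5)) = (-21 + 18)*146 + (108 + 6/((4*(-5))) + 12*(4*(-5))) = -3*146 + (108 + 6/(-20) + 12*(-20)) = -438 + (108 + 6*(-1/20) - 240) = -438 + (108 - 3/10 - 240) = -438 - 1323/10 = -5703/10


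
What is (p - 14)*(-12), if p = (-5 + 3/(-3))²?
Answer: -264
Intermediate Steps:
p = 36 (p = (-5 + 3*(-⅓))² = (-5 - 1)² = (-6)² = 36)
(p - 14)*(-12) = (36 - 14)*(-12) = 22*(-12) = -264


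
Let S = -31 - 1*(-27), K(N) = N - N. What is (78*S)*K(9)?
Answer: 0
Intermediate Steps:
K(N) = 0
S = -4 (S = -31 + 27 = -4)
(78*S)*K(9) = (78*(-4))*0 = -312*0 = 0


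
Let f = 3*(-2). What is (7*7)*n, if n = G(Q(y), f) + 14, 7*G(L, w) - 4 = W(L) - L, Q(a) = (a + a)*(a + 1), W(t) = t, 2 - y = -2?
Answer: 714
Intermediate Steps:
y = 4 (y = 2 - 1*(-2) = 2 + 2 = 4)
Q(a) = 2*a*(1 + a) (Q(a) = (2*a)*(1 + a) = 2*a*(1 + a))
f = -6
G(L, w) = 4/7 (G(L, w) = 4/7 + (L - L)/7 = 4/7 + (⅐)*0 = 4/7 + 0 = 4/7)
n = 102/7 (n = 4/7 + 14 = 102/7 ≈ 14.571)
(7*7)*n = (7*7)*(102/7) = 49*(102/7) = 714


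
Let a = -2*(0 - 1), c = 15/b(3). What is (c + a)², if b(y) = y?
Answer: 49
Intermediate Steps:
c = 5 (c = 15/3 = 15*(⅓) = 5)
a = 2 (a = -2*(-1) = 2)
(c + a)² = (5 + 2)² = 7² = 49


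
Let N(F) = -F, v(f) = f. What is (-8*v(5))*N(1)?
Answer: 40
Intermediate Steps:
(-8*v(5))*N(1) = (-8*5)*(-1*1) = -40*(-1) = 40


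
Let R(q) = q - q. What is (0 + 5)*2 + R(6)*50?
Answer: 10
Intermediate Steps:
R(q) = 0
(0 + 5)*2 + R(6)*50 = (0 + 5)*2 + 0*50 = 5*2 + 0 = 10 + 0 = 10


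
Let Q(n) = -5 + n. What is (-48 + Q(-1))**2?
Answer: 2916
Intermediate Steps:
(-48 + Q(-1))**2 = (-48 + (-5 - 1))**2 = (-48 - 6)**2 = (-54)**2 = 2916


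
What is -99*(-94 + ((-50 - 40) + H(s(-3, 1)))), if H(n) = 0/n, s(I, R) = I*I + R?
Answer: 18216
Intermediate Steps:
s(I, R) = R + I**2 (s(I, R) = I**2 + R = R + I**2)
H(n) = 0
-99*(-94 + ((-50 - 40) + H(s(-3, 1)))) = -99*(-94 + ((-50 - 40) + 0)) = -99*(-94 + (-90 + 0)) = -99*(-94 - 90) = -99*(-184) = 18216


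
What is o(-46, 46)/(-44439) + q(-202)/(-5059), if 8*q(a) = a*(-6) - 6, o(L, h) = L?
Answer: -25865861/899267604 ≈ -0.028763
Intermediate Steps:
q(a) = -3/4 - 3*a/4 (q(a) = (a*(-6) - 6)/8 = (-6*a - 6)/8 = (-6 - 6*a)/8 = -3/4 - 3*a/4)
o(-46, 46)/(-44439) + q(-202)/(-5059) = -46/(-44439) + (-3/4 - 3/4*(-202))/(-5059) = -46*(-1/44439) + (-3/4 + 303/2)*(-1/5059) = 46/44439 + (603/4)*(-1/5059) = 46/44439 - 603/20236 = -25865861/899267604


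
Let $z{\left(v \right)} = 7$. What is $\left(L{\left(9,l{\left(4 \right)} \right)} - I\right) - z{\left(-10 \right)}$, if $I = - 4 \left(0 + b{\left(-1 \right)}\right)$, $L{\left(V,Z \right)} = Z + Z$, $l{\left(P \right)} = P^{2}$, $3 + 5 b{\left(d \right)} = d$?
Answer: $\frac{109}{5} \approx 21.8$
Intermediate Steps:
$b{\left(d \right)} = - \frac{3}{5} + \frac{d}{5}$
$L{\left(V,Z \right)} = 2 Z$
$I = \frac{16}{5}$ ($I = - 4 \left(0 + \left(- \frac{3}{5} + \frac{1}{5} \left(-1\right)\right)\right) = - 4 \left(0 - \frac{4}{5}\right) = \left(-4\right) \left(- \frac{4}{5}\right) = \frac{16}{5} \approx 3.2$)
$\left(L{\left(9,l{\left(4 \right)} \right)} - I\right) - z{\left(-10 \right)} = \left(2 \cdot 4^{2} - \frac{16}{5}\right) - 7 = \left(2 \cdot 16 - \frac{16}{5}\right) - 7 = \left(32 - \frac{16}{5}\right) - 7 = \frac{144}{5} - 7 = \frac{109}{5}$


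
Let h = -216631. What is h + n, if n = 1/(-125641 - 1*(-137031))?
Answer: -2467427089/11390 ≈ -2.1663e+5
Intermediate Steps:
n = 1/11390 (n = 1/(-125641 + 137031) = 1/11390 ≈ 8.7796e-5)
h + n = -216631 + 1/11390 = -2467427089/11390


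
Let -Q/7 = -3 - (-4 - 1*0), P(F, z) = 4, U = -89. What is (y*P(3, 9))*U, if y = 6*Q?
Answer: 14952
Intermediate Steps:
Q = -7 (Q = -7*(-3 - (-4 - 1*0)) = -7*(-3 - (-4 + 0)) = -7*(-3 - 1*(-4)) = -7*(-3 + 4) = -7*1 = -7)
y = -42 (y = 6*(-7) = -42)
(y*P(3, 9))*U = -42*4*(-89) = -168*(-89) = 14952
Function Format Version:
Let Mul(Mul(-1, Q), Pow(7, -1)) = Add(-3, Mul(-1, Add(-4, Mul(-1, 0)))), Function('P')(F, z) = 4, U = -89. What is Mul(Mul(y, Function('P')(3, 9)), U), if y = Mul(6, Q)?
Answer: 14952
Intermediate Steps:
Q = -7 (Q = Mul(-7, Add(-3, Mul(-1, Add(-4, Mul(-1, 0))))) = Mul(-7, Add(-3, Mul(-1, Add(-4, 0)))) = Mul(-7, Add(-3, Mul(-1, -4))) = Mul(-7, Add(-3, 4)) = Mul(-7, 1) = -7)
y = -42 (y = Mul(6, -7) = -42)
Mul(Mul(y, Function('P')(3, 9)), U) = Mul(Mul(-42, 4), -89) = Mul(-168, -89) = 14952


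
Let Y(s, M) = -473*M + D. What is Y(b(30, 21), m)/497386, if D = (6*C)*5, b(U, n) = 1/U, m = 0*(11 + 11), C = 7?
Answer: 105/248693 ≈ 0.00042221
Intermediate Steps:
m = 0 (m = 0*22 = 0)
D = 210 (D = (6*7)*5 = 42*5 = 210)
Y(s, M) = 210 - 473*M (Y(s, M) = -473*M + 210 = 210 - 473*M)
Y(b(30, 21), m)/497386 = (210 - 473*0)/497386 = (210 + 0)*(1/497386) = 210*(1/497386) = 105/248693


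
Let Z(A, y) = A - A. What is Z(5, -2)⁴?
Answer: 0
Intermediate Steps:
Z(A, y) = 0
Z(5, -2)⁴ = 0⁴ = 0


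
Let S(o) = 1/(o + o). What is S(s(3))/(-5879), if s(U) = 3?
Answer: -1/35274 ≈ -2.8349e-5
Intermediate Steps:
S(o) = 1/(2*o)
S(s(3))/(-5879) = ((½)/3)/(-5879) = ((½)*(⅓))*(-1/5879) = (⅙)*(-1/5879) = -1/35274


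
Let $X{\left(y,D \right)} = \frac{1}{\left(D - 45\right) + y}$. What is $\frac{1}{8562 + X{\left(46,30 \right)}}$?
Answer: $\frac{31}{265423} \approx 0.00011679$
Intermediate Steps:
$X{\left(y,D \right)} = \frac{1}{-45 + D + y}$ ($X{\left(y,D \right)} = \frac{1}{\left(-45 + D\right) + y} = \frac{1}{-45 + D + y}$)
$\frac{1}{8562 + X{\left(46,30 \right)}} = \frac{1}{8562 + \frac{1}{-45 + 30 + 46}} = \frac{1}{8562 + \frac{1}{31}} = \frac{1}{\frac{265423}{31}} = \frac{31}{265423}$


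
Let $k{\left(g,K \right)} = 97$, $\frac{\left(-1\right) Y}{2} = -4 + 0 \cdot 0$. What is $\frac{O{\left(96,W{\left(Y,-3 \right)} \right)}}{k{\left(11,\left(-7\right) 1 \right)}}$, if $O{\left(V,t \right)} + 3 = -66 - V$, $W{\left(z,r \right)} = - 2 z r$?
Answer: $- \frac{165}{97} \approx -1.701$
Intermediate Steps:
$Y = 8$ ($Y = - 2 \left(-4 + 0 \cdot 0\right) = - 2 \left(-4 + 0\right) = \left(-2\right) \left(-4\right) = 8$)
$W{\left(z,r \right)} = - 2 r z$
$O{\left(V,t \right)} = -69 - V$ ($O{\left(V,t \right)} = -3 - \left(66 + V\right) = -69 - V$)
$\frac{O{\left(96,W{\left(Y,-3 \right)} \right)}}{k{\left(11,\left(-7\right) 1 \right)}} = \frac{-69 - 96}{97} = \left(-69 - 96\right) \frac{1}{97} = \left(-165\right) \frac{1}{97} = - \frac{165}{97}$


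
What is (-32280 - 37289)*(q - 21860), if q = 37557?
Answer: -1092024593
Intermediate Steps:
(-32280 - 37289)*(q - 21860) = (-32280 - 37289)*(37557 - 21860) = -69569*15697 = -1092024593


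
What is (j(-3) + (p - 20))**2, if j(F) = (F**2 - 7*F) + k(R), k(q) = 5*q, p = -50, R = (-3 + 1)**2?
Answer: 400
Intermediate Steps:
R = 4 (R = (-2)**2 = 4)
j(F) = 20 + F**2 - 7*F (j(F) = (F**2 - 7*F) + 5*4 = (F**2 - 7*F) + 20 = 20 + F**2 - 7*F)
(j(-3) + (p - 20))**2 = ((20 + (-3)**2 - 7*(-3)) + (-50 - 20))**2 = ((20 + 9 + 21) - 70)**2 = (50 - 70)**2 = (-20)**2 = 400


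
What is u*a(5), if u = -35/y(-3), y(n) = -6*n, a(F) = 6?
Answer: -35/3 ≈ -11.667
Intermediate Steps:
u = -35/18 (u = -35/((-6*(-3))) = -35/18 ≈ -1.9444)
u*a(5) = -35/18*6 = -35/3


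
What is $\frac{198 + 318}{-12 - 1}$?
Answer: $- \frac{516}{13} \approx -39.692$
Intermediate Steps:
$\frac{198 + 318}{-12 - 1} = \frac{516}{-13} = 516 \left(- \frac{1}{13}\right) = - \frac{516}{13}$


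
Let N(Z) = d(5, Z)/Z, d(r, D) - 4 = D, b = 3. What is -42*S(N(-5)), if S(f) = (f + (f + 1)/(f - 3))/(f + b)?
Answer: 3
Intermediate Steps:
d(r, D) = 4 + D
N(Z) = (4 + Z)/Z
S(f) = (f + (1 + f)/(-3 + f))/(3 + f) (S(f) = (f + (f + 1)/(f - 3))/(f + 3) = (f + (1 + f)/(-3 + f))/(3 + f))
-42*S(N(-5)) = -42*(1 + ((4 - 5)/(-5))² - 2*(4 - 5)/(-5))/(-9 + ((4 - 5)/(-5))²) = -42*(1 + (-⅕*(-1))² - (-2)*(-1)/5)/(-9 + (-⅕*(-1))²) = -42*(1 + (⅕)² - 2*⅕)/(-9 + (⅕)²) = -42*(1 + 1/25 - ⅖)/(-9 + 1/25) = -42*16/((-224/25)*25) = -(-75)*16/(16*25) = -42*(-1/14) = 3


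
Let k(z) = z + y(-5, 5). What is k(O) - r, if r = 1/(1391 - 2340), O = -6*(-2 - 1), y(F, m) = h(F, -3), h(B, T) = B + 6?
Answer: 18032/949 ≈ 19.001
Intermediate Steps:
h(B, T) = 6 + B
y(F, m) = 6 + F
O = 18 (O = -6*(-3) = 18)
k(z) = 1 + z (k(z) = z + (6 - 5) = z + 1 = 1 + z)
r = -1/949 (r = 1/(-949) = -1/949 ≈ -0.0010537)
k(O) - r = (1 + 18) - 1*(-1/949) = 19 + 1/949 = 18032/949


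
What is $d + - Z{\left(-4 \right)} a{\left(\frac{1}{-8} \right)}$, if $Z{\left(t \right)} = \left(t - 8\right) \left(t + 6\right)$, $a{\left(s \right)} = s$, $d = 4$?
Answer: $1$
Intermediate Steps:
$Z{\left(t \right)} = \left(-8 + t\right) \left(6 + t\right)$
$d + - Z{\left(-4 \right)} a{\left(\frac{1}{-8} \right)} = 4 + \frac{\left(-1\right) \left(-48 + \left(-4\right)^{2} - -8\right)}{-8} = 4 + - (-48 + 16 + 8) \left(- \frac{1}{8}\right) = 4 + \left(-1\right) \left(-24\right) \left(- \frac{1}{8}\right) = 4 + 24 \left(- \frac{1}{8}\right) = 4 - 3 = 1$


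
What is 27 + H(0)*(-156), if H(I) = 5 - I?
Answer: -753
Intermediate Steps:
27 + H(0)*(-156) = 27 + (5 - 1*0)*(-156) = 27 + (5 + 0)*(-156) = 27 + 5*(-156) = 27 - 780 = -753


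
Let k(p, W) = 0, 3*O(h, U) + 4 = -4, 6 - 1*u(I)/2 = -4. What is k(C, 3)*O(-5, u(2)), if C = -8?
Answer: 0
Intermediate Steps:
u(I) = 20 (u(I) = 12 - 2*(-4) = 12 + 8 = 20)
O(h, U) = -8/3 (O(h, U) = -4/3 + (1/3)*(-4) = -4/3 - 4/3 = -8/3)
k(C, 3)*O(-5, u(2)) = 0*(-8/3) = 0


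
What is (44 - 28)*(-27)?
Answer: -432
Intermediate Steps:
(44 - 28)*(-27) = 16*(-27) = -432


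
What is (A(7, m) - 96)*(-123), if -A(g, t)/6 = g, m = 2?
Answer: 16974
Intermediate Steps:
A(g, t) = -6*g
(A(7, m) - 96)*(-123) = (-6*7 - 96)*(-123) = (-42 - 96)*(-123) = -138*(-123) = 16974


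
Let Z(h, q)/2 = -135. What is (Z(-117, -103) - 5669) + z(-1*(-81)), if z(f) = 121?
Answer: -5818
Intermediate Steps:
Z(h, q) = -270 (Z(h, q) = 2*(-135) = -270)
(Z(-117, -103) - 5669) + z(-1*(-81)) = (-270 - 5669) + 121 = -5939 + 121 = -5818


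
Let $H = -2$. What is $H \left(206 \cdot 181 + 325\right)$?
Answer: $-75222$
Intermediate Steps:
$H \left(206 \cdot 181 + 325\right) = - 2 \left(206 \cdot 181 + 325\right) = - 2 \left(37286 + 325\right) = \left(-2\right) 37611 = -75222$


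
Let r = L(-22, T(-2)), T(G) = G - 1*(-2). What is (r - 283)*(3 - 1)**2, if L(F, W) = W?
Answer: -1132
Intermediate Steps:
T(G) = 2 + G (T(G) = G + 2 = 2 + G)
r = 0 (r = 2 - 2 = 0)
(r - 283)*(3 - 1)**2 = (0 - 283)*(3 - 1)**2 = -283*2**2 = -283*4 = -1132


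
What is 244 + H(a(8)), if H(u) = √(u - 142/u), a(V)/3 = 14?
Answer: 244 + √17031/21 ≈ 250.21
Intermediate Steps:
a(V) = 42 (a(V) = 3*14 = 42)
244 + H(a(8)) = 244 + √(42 - 142/42) = 244 + √(42 - 142*1/42) = 244 + √(42 - 71/21) = 244 + √(811/21) = 244 + √17031/21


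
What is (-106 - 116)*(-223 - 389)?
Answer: 135864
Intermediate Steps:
(-106 - 116)*(-223 - 389) = -222*(-612) = 135864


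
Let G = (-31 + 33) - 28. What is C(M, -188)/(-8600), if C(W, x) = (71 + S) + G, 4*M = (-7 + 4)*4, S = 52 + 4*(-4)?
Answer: -81/8600 ≈ -0.0094186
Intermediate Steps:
G = -26 (G = 2 - 28 = -26)
S = 36 (S = 52 - 16 = 36)
M = -3 (M = ((-7 + 4)*4)/4 = (-3*4)/4 = (¼)*(-12) = -3)
C(W, x) = 81 (C(W, x) = (71 + 36) - 26 = 107 - 26 = 81)
C(M, -188)/(-8600) = 81/(-8600) = 81*(-1/8600) = -81/8600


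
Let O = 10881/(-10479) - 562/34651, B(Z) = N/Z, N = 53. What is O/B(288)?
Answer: -36760965984/6414904979 ≈ -5.7306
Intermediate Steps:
B(Z) = 53/Z
O = -127642243/121035943 (O = 10881*(-1/10479) - 562*1/34651 = -3627/3493 - 562/34651 = -127642243/121035943 ≈ -1.0546)
O/B(288) = -127642243/(121035943*(53/288)) = -127642243/(121035943*(53*(1/288))) = -127642243/(121035943*53/288) = -127642243/121035943*288/53 = -36760965984/6414904979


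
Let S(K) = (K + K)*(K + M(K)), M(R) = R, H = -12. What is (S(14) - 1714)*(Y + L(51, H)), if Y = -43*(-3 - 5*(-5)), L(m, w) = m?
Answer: 832350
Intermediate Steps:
S(K) = 4*K**2 (S(K) = (K + K)*(K + K) = (2*K)*(2*K) = 4*K**2)
Y = -946 (Y = -43*(-3 + 25) = -43*22 = -946)
(S(14) - 1714)*(Y + L(51, H)) = (4*14**2 - 1714)*(-946 + 51) = (4*196 - 1714)*(-895) = (784 - 1714)*(-895) = -930*(-895) = 832350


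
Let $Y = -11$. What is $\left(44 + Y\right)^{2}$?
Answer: $1089$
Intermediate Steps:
$\left(44 + Y\right)^{2} = \left(44 - 11\right)^{2} = 33^{2} = 1089$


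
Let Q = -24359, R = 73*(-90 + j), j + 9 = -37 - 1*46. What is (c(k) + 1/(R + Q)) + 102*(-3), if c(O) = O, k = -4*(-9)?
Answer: -10164151/37645 ≈ -270.00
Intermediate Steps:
j = -92 (j = -9 + (-37 - 1*46) = -9 + (-37 - 46) = -9 - 83 = -92)
R = -13286 (R = 73*(-90 - 92) = 73*(-182) = -13286)
k = 36
(c(k) + 1/(R + Q)) + 102*(-3) = (36 + 1/(-13286 - 24359)) + 102*(-3) = (36 + 1/(-37645)) - 306 = (36 - 1/37645) - 306 = 1355219/37645 - 306 = -10164151/37645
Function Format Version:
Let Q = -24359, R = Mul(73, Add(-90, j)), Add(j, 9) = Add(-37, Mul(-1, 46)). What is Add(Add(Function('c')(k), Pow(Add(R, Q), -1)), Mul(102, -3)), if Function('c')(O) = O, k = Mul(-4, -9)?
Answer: Rational(-10164151, 37645) ≈ -270.00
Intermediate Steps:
j = -92 (j = Add(-9, Add(-37, Mul(-1, 46))) = Add(-9, Add(-37, -46)) = Add(-9, -83) = -92)
R = -13286 (R = Mul(73, Add(-90, -92)) = Mul(73, -182) = -13286)
k = 36
Add(Add(Function('c')(k), Pow(Add(R, Q), -1)), Mul(102, -3)) = Add(Add(36, Pow(Add(-13286, -24359), -1)), Mul(102, -3)) = Add(Add(36, Pow(-37645, -1)), -306) = Add(Add(36, Rational(-1, 37645)), -306) = Add(Rational(1355219, 37645), -306) = Rational(-10164151, 37645)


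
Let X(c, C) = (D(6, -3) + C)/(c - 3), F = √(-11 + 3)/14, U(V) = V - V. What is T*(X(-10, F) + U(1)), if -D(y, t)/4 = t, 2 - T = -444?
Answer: -5352/13 - 446*I*√2/91 ≈ -411.69 - 6.9312*I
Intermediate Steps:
T = 446 (T = 2 - 1*(-444) = 2 + 444 = 446)
D(y, t) = -4*t
U(V) = 0
F = I*√2/7 (F = √(-8)*(1/14) = (2*I*√2)*(1/14) = I*√2/7 ≈ 0.20203*I)
X(c, C) = (12 + C)/(-3 + c) (X(c, C) = (-4*(-3) + C)/(c - 3) = (12 + C)/(-3 + c))
T*(X(-10, F) + U(1)) = 446*((12 + I*√2/7)/(-3 - 10) + 0) = 446*((12 + I*√2/7)/(-13) + 0) = 446*(-(12 + I*√2/7)/13 + 0) = 446*((-12/13 - I*√2/91) + 0) = 446*(-12/13 - I*√2/91) = -5352/13 - 446*I*√2/91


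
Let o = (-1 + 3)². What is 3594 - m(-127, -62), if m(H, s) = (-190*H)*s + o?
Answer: 1499650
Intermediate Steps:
o = 4 (o = 2² = 4)
m(H, s) = 4 - 190*H*s (m(H, s) = (-190*H)*s + 4 = -190*H*s + 4 = 4 - 190*H*s)
3594 - m(-127, -62) = 3594 - (4 - 190*(-127)*(-62)) = 3594 - (4 - 1496060) = 3594 - 1*(-1496056) = 3594 + 1496056 = 1499650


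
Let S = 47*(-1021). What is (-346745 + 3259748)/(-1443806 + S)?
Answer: -2913003/1491793 ≈ -1.9527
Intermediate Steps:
S = -47987
(-346745 + 3259748)/(-1443806 + S) = (-346745 + 3259748)/(-1443806 - 47987) = 2913003/(-1491793) = 2913003*(-1/1491793) = -2913003/1491793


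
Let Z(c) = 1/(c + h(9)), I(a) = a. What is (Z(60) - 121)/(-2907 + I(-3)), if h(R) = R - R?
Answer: 7259/174600 ≈ 0.041575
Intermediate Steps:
h(R) = 0
Z(c) = 1/c (Z(c) = 1/(c + 0) = 1/c)
(Z(60) - 121)/(-2907 + I(-3)) = (1/60 - 121)/(-2907 - 3) = (1/60 - 121)/(-2910) = -7259/60*(-1/2910) = 7259/174600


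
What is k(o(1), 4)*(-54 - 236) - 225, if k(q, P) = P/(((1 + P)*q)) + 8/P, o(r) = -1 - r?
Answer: -689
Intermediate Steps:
k(q, P) = 8/P + P/(q*(1 + P)) (k(q, P) = P/((q*(1 + P))) + 8/P = P*(1/(q*(1 + P))) + 8/P = P/(q*(1 + P)) + 8/P = 8/P + P/(q*(1 + P)))
k(o(1), 4)*(-54 - 236) - 225 = ((4**2 + 8*(-1 - 1*1) + 8*4*(-1 - 1*1))/(4*(-1 - 1*1)*(1 + 4)))*(-54 - 236) - 225 = ((1/4)*(16 + 8*(-1 - 1) + 8*4*(-1 - 1))/(-1 - 1*5))*(-290) - 225 = ((1/4)*(1/5)*(16 + 8*(-2) + 8*4*(-2))/(-2))*(-290) - 225 = ((1/4)*(-1/2)*(1/5)*(16 - 16 - 64))*(-290) - 225 = ((1/4)*(-1/2)*(1/5)*(-64))*(-290) - 225 = (8/5)*(-290) - 225 = -464 - 225 = -689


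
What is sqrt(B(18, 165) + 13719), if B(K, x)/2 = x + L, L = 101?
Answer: sqrt(14251) ≈ 119.38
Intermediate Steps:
B(K, x) = 202 + 2*x (B(K, x) = 2*(x + 101) = 2*(101 + x) = 202 + 2*x)
sqrt(B(18, 165) + 13719) = sqrt((202 + 2*165) + 13719) = sqrt((202 + 330) + 13719) = sqrt(532 + 13719) = sqrt(14251)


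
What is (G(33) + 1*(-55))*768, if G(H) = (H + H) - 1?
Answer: 7680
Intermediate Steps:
G(H) = -1 + 2*H (G(H) = 2*H - 1 = -1 + 2*H)
(G(33) + 1*(-55))*768 = ((-1 + 2*33) + 1*(-55))*768 = ((-1 + 66) - 55)*768 = (65 - 55)*768 = 10*768 = 7680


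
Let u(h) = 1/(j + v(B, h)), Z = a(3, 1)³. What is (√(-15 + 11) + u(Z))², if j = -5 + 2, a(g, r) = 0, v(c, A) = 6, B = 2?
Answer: -35/9 + 4*I/3 ≈ -3.8889 + 1.3333*I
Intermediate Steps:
Z = 0 (Z = 0³ = 0)
j = -3
u(h) = ⅓ (u(h) = 1/(-3 + 6) = 1/3 = ⅓)
(√(-15 + 11) + u(Z))² = (√(-15 + 11) + ⅓)² = (√(-4) + ⅓)² = (2*I + ⅓)² = (⅓ + 2*I)²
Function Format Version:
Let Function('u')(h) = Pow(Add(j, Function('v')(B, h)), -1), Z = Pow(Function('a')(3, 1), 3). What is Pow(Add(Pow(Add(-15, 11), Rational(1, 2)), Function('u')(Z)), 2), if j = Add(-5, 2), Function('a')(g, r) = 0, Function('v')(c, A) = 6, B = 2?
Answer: Add(Rational(-35, 9), Mul(Rational(4, 3), I)) ≈ Add(-3.8889, Mul(1.3333, I))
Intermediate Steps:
Z = 0 (Z = Pow(0, 3) = 0)
j = -3
Function('u')(h) = Rational(1, 3) (Function('u')(h) = Pow(Add(-3, 6), -1) = Pow(3, -1) = Rational(1, 3))
Pow(Add(Pow(Add(-15, 11), Rational(1, 2)), Function('u')(Z)), 2) = Pow(Add(Pow(Add(-15, 11), Rational(1, 2)), Rational(1, 3)), 2) = Pow(Add(Pow(-4, Rational(1, 2)), Rational(1, 3)), 2) = Pow(Add(Mul(2, I), Rational(1, 3)), 2) = Pow(Add(Rational(1, 3), Mul(2, I)), 2)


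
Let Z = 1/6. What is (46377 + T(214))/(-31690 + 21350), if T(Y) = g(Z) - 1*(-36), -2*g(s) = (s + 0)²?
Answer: -668347/148896 ≈ -4.4887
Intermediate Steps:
Z = ⅙ ≈ 0.16667
g(s) = -s²/2 (g(s) = -(s + 0)²/2 = -s²/2)
T(Y) = 2591/72 (T(Y) = -(⅙)²/2 - 1*(-36) = -½*1/36 + 36 = -1/72 + 36 = 2591/72)
(46377 + T(214))/(-31690 + 21350) = (46377 + 2591/72)/(-31690 + 21350) = (3341735/72)/(-10340) = (3341735/72)*(-1/10340) = -668347/148896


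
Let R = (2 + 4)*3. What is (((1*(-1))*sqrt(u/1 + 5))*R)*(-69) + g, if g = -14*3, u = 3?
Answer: -42 + 2484*sqrt(2) ≈ 3470.9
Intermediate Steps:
g = -42
R = 18 (R = 6*3 = 18)
(((1*(-1))*sqrt(u/1 + 5))*R)*(-69) + g = (((1*(-1))*sqrt(3/1 + 5))*18)*(-69) - 42 = (-sqrt(3*1 + 5)*18)*(-69) - 42 = (-sqrt(3 + 5)*18)*(-69) - 42 = (-sqrt(8)*18)*(-69) - 42 = (-2*sqrt(2)*18)*(-69) - 42 = -36*sqrt(2)*(-69) - 42 = 2484*sqrt(2) - 42 = -42 + 2484*sqrt(2)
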